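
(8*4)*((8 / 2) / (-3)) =-128 / 3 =-42.67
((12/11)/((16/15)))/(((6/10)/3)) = 225/44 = 5.11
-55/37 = -1.49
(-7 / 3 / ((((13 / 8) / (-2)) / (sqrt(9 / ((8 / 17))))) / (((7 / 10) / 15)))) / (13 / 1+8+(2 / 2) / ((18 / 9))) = 196* sqrt(34) / 41925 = 0.03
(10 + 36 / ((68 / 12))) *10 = 2780 / 17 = 163.53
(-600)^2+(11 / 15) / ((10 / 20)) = 5400022 / 15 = 360001.47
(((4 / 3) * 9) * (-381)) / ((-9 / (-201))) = -102108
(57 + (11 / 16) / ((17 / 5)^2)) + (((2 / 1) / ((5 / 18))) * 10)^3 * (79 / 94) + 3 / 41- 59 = 313685.28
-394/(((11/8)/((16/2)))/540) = -13616640/11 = -1237876.36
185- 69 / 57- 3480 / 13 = -20724 / 247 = -83.90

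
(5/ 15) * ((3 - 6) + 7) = 4/ 3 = 1.33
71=71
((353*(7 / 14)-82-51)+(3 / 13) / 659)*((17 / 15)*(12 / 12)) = 844713 / 17134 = 49.30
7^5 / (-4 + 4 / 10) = -84035 / 18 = -4668.61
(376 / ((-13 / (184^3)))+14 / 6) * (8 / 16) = -7026880421 / 78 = -90088210.53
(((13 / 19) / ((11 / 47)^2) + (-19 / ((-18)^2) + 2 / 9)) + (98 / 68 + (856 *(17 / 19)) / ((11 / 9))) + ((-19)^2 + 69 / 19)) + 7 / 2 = 12775193707 / 12662892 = 1008.87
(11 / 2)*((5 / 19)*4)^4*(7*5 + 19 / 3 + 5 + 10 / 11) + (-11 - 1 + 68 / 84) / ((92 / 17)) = 26599682535 / 83926724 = 316.94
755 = 755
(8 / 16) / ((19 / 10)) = 5 / 19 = 0.26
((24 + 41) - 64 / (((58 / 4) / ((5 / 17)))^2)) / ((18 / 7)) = 110542495 / 4374882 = 25.27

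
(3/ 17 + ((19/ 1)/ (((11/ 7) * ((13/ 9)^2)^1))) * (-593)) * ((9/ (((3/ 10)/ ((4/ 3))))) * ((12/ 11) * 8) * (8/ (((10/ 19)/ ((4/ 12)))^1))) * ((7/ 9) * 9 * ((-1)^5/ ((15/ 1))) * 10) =9860031684608/ 347633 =28363336.29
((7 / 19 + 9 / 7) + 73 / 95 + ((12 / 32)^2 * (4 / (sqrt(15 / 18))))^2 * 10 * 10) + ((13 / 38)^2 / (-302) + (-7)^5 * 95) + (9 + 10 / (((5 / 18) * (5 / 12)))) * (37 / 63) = -19494843175845 / 12210464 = -1596568.58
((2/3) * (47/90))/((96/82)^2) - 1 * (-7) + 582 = 183281567/311040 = 589.25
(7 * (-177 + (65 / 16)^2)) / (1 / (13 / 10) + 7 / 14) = -3738917 / 4224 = -885.16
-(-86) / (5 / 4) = 344 / 5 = 68.80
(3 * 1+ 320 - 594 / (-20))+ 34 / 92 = 40603 / 115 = 353.07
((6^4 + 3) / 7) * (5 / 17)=54.58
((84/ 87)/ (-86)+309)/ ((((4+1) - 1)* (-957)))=-0.08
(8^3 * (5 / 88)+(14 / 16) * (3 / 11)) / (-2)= -2581 / 176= -14.66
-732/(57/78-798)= 19032/20729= 0.92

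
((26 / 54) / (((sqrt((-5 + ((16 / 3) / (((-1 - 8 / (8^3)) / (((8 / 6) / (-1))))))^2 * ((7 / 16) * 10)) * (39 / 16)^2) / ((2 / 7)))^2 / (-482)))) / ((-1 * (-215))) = -6416384 / 90629480319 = -0.00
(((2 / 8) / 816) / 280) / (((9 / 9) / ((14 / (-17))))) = -0.00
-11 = -11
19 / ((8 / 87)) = 1653 / 8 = 206.62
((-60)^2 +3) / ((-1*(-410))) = 3603 / 410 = 8.79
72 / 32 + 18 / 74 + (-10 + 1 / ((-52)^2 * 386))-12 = -753322195 / 38618528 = -19.51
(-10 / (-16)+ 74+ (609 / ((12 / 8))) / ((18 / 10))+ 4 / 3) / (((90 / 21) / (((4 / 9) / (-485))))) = -151963 / 2357100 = -0.06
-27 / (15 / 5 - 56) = 27 / 53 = 0.51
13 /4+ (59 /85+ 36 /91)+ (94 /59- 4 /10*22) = -5233699 /1825460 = -2.87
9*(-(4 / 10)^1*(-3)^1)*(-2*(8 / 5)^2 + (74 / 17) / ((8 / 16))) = 82296 / 2125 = 38.73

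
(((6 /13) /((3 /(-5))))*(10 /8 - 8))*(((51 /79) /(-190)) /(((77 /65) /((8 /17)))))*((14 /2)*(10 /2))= -4050 /16511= -0.25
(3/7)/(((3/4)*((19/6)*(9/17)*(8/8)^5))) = 136/399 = 0.34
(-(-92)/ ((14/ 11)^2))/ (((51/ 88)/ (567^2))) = 535605048/ 17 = 31506179.29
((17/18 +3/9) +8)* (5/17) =2.73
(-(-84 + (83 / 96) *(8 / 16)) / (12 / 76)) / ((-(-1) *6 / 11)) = 3353405 / 3456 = 970.31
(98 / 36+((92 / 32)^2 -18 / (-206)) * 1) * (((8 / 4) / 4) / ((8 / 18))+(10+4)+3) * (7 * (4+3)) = 4668489455 / 474624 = 9836.18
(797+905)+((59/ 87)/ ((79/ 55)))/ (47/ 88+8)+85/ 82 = 720838906247/ 423253086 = 1703.09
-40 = -40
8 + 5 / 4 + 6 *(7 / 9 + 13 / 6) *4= 959 / 12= 79.92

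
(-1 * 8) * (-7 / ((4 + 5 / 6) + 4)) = 336 / 53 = 6.34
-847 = -847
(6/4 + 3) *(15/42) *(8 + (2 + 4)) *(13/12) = 195/8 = 24.38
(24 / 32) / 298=3 / 1192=0.00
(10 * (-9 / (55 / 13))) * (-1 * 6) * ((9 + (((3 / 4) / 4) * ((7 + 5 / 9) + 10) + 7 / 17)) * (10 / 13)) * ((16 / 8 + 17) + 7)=6064110 / 187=32428.40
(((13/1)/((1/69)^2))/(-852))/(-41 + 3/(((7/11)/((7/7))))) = 144417/72136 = 2.00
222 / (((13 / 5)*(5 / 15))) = 3330 / 13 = 256.15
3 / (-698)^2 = 3 / 487204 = 0.00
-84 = -84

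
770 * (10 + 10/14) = 8250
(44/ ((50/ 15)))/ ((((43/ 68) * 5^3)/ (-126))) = -565488/ 26875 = -21.04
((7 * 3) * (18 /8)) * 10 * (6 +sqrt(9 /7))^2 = 2430 * sqrt(7) +35235 /2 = 24046.68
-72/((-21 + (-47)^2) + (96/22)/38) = -3762/114329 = -0.03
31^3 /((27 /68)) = 2025788 /27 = 75029.19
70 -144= -74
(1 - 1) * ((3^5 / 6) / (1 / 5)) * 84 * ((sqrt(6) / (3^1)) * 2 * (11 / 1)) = 0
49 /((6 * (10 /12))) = 49 /5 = 9.80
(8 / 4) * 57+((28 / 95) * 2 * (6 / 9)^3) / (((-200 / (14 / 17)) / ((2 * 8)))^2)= 52816907482 / 463303125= 114.00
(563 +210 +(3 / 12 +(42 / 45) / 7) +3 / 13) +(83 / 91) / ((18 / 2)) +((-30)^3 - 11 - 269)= -434172941 / 16380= -26506.28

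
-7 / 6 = -1.17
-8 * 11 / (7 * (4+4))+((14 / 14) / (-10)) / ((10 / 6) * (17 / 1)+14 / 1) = -13991 / 8890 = -1.57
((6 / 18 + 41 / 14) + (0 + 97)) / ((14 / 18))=12633 / 98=128.91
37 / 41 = 0.90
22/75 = 0.29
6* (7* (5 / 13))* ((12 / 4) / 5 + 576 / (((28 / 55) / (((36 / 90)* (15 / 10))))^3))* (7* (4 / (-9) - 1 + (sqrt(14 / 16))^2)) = -11057659 / 182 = -60756.37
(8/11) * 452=3616/11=328.73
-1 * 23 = -23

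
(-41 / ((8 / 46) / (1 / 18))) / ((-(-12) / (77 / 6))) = -72611 / 5184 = -14.01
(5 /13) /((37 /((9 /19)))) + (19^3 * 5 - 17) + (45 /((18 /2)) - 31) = 313029073 /9139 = 34252.00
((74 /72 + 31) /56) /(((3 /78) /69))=1026.03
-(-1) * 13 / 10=13 / 10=1.30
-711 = -711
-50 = -50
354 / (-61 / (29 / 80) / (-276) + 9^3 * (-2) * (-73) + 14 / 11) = 3895947 / 1171380104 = 0.00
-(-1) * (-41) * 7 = -287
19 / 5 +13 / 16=369 / 80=4.61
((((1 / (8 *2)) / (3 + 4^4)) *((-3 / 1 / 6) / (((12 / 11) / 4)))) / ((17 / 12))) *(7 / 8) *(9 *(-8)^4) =-6336 / 629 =-10.07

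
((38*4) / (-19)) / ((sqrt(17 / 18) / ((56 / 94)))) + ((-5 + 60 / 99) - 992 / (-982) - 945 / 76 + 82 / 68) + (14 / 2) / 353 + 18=25182557671 / 7389799428 - 672*sqrt(34) / 799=-1.50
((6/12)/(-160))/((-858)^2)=-1/235572480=-0.00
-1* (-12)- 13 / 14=155 / 14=11.07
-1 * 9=-9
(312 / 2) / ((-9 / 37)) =-1924 / 3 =-641.33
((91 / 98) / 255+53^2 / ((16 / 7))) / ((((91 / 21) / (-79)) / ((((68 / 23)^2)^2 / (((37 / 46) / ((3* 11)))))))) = -14385569519896608 / 204831445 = -70231255.36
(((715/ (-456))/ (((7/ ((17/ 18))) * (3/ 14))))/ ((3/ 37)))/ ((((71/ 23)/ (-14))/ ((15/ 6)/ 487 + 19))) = 1049.48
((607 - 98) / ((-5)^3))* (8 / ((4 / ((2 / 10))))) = -1018 / 625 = -1.63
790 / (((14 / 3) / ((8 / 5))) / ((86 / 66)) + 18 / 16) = 271760 / 1157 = 234.88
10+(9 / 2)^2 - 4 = 105 / 4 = 26.25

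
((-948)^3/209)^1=-851971392/209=-4076418.14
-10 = -10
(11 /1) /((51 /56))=616 /51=12.08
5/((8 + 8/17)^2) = 0.07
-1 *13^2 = -169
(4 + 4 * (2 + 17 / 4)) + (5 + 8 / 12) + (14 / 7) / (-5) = 514 / 15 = 34.27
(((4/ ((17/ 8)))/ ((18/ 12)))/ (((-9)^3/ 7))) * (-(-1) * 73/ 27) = -32704/ 1003833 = -0.03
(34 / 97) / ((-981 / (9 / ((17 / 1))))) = -2 / 10573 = -0.00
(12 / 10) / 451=6 / 2255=0.00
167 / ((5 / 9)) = 1503 / 5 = 300.60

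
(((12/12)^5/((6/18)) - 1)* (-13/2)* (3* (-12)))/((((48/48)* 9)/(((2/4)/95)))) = 0.27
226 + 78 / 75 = 5676 / 25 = 227.04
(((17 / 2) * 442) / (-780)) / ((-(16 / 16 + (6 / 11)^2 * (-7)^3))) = -34969 / 733620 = -0.05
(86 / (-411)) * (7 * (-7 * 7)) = 29498 / 411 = 71.77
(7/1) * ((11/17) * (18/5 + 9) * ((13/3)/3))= 7007/85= 82.44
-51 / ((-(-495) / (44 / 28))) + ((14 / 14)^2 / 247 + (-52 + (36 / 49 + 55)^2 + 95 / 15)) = 9075195356 / 2965235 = 3060.53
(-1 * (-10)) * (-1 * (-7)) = 70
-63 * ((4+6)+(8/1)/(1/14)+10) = -8316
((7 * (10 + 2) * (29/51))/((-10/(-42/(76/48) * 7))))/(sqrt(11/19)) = 1432368 * sqrt(209)/17765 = 1165.63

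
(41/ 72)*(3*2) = 41/ 12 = 3.42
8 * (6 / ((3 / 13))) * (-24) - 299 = -5291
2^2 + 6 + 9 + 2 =21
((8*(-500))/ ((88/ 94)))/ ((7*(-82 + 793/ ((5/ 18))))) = -29375/ 133441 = -0.22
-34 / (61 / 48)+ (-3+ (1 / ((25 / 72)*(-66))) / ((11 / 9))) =-5496963 / 184525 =-29.79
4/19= 0.21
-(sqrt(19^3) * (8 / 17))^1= -152 * sqrt(19) / 17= -38.97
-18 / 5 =-3.60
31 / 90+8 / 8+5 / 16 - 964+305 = -473287 / 720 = -657.34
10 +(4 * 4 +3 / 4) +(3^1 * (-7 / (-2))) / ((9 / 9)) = 37.25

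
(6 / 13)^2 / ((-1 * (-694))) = 18 / 58643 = 0.00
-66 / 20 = -33 / 10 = -3.30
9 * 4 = 36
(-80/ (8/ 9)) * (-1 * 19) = 1710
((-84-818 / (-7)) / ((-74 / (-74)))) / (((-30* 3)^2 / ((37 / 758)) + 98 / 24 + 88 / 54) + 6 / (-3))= 919080 / 4641792659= 0.00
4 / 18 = 2 / 9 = 0.22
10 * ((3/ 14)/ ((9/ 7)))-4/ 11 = 43/ 33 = 1.30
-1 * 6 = -6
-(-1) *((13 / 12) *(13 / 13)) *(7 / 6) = 91 / 72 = 1.26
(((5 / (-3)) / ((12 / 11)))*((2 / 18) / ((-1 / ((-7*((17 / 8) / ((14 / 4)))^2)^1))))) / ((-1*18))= 15895 / 653184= 0.02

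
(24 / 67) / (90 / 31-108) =-124 / 36381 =-0.00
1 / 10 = 0.10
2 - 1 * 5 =-3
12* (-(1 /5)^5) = -12 /3125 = -0.00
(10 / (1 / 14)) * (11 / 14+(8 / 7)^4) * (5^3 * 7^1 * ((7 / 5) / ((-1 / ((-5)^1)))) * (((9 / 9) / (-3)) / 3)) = -14956250 / 63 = -237400.79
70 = 70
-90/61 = -1.48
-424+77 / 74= -31299 / 74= -422.96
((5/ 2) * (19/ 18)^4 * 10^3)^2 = 6634204312890625/ 688747536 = 9632273.03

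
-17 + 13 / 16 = -259 / 16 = -16.19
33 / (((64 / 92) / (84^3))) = 28116396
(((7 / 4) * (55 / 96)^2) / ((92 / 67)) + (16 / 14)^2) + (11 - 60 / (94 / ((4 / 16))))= 98139113243 / 7810596864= 12.56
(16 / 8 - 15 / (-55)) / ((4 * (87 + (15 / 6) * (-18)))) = 25 / 1848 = 0.01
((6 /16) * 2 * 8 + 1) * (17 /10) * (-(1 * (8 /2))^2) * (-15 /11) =2856 /11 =259.64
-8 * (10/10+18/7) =-200/7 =-28.57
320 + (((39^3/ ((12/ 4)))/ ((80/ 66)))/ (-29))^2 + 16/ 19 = 8097794684139/ 25566400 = 316735.82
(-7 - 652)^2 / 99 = 434281 / 99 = 4386.68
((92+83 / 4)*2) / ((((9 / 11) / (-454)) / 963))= -120497729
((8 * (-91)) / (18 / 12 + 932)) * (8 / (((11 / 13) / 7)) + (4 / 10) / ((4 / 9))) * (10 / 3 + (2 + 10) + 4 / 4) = -263223688 / 308055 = -854.47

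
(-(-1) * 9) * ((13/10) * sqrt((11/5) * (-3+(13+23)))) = 1287 * sqrt(15)/50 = 99.69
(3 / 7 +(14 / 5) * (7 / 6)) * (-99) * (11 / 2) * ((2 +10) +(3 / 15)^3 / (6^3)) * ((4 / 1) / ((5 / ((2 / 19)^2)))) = -15211198948 / 71071875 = -214.03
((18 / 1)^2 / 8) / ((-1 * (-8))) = 81 / 16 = 5.06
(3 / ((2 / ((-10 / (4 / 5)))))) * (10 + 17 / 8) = -7275 / 32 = -227.34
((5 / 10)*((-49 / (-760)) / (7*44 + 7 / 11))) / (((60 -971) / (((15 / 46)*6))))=-693 / 3089310320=-0.00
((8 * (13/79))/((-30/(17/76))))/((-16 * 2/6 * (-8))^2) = -663/122961920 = -0.00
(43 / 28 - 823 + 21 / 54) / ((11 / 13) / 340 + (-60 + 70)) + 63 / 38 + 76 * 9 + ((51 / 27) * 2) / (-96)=170342536481 / 282243024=603.53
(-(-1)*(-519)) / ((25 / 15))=-1557 / 5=-311.40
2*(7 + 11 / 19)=288 / 19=15.16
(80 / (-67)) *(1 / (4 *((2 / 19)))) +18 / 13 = -1264 / 871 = -1.45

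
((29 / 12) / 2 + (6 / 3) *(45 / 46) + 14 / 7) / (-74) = -2851 / 40848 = -0.07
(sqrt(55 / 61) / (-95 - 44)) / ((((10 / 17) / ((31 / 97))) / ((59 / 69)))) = -31093* sqrt(3355) / 567499470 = -0.00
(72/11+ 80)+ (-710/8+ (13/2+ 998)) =44101/44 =1002.30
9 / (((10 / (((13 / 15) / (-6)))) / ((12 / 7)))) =-39 / 175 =-0.22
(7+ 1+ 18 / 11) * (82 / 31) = 8692 / 341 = 25.49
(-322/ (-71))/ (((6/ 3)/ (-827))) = -1875.31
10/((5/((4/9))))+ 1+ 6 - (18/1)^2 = -2845/9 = -316.11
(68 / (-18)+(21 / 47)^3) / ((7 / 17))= -58592761 / 6540849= -8.96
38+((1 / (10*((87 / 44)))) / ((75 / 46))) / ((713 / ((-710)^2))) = 2424506 / 40455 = 59.93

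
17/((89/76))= 14.52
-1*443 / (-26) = 443 / 26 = 17.04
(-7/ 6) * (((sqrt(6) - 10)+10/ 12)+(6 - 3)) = 259/ 36 - 7 * sqrt(6)/ 6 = 4.34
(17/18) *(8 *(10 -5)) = 340/9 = 37.78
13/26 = 1/2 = 0.50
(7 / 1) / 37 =7 / 37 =0.19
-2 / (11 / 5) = -10 / 11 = -0.91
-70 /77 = -10 /11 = -0.91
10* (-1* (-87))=870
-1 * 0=0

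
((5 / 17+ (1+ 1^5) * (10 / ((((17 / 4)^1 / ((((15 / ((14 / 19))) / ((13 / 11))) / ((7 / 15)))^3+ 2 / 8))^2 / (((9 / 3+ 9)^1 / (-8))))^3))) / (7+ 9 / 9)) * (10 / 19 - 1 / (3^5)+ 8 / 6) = -112499505342046352915752201823970902283612180761999877189736529411567707494466735539515885 / 2617699494851226765874462327187134159175604834230657669131785216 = -42976478225756047896828460.00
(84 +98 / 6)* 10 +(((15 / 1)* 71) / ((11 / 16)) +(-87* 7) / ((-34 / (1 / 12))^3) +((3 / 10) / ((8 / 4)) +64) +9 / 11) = 3259048072733 / 1245150720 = 2617.39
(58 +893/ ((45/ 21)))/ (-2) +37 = -6011/ 30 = -200.37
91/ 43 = 2.12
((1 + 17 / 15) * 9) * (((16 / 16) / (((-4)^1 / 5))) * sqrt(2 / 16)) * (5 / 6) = -5 * sqrt(2) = -7.07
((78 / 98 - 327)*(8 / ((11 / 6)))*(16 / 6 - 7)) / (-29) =-212.70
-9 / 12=-3 / 4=-0.75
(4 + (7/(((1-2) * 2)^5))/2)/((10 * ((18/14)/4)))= 581/480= 1.21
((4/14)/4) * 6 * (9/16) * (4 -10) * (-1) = 81/56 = 1.45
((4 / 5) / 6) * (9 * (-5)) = -6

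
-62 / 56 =-31 / 28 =-1.11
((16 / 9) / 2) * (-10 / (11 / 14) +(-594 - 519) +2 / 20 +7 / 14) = -495056 / 495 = -1000.11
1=1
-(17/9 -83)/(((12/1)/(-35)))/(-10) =2555/108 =23.66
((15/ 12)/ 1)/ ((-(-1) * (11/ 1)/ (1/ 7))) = 5/ 308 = 0.02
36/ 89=0.40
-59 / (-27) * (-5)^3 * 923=-6807125 / 27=-252115.74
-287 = -287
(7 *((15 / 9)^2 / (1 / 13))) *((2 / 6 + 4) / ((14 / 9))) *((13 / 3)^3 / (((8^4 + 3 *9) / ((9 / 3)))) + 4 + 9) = 1023692150 / 111321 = 9195.86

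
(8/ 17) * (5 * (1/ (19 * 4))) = 10/ 323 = 0.03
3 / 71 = 0.04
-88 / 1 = -88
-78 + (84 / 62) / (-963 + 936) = -21776 / 279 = -78.05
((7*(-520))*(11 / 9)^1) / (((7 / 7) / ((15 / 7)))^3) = -2145000 / 49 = -43775.51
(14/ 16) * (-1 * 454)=-1589/ 4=-397.25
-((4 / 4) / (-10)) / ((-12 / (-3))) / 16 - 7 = -4479 / 640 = -7.00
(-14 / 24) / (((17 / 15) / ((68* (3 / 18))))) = -35 / 6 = -5.83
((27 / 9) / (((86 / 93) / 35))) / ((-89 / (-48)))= 234360 / 3827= 61.24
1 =1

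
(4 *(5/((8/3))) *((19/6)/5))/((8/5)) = 2.97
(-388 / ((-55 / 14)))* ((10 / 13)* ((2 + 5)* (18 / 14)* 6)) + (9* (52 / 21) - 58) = 4070842 / 1001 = 4066.78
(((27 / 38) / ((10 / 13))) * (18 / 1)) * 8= 12636 / 95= 133.01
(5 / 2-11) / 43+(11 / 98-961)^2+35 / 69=26309655499937 / 28495068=923305.59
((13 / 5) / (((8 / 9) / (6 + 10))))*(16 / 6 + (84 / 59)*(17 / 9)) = 73944 / 295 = 250.66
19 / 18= 1.06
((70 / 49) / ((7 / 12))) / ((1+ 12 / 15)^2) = 1000 / 1323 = 0.76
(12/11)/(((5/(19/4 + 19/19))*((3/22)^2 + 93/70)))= 7084/7607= 0.93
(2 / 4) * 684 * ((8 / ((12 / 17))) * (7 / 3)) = 9044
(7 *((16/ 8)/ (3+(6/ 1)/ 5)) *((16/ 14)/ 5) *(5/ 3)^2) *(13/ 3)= 5200/ 567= 9.17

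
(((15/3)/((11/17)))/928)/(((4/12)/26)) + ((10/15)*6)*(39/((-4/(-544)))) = 108289779/5104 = 21216.65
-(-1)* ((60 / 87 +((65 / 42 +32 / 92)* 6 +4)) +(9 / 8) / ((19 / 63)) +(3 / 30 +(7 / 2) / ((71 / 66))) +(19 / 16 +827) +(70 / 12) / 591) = 760570297287949 / 893376545040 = 851.34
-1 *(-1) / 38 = 1 / 38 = 0.03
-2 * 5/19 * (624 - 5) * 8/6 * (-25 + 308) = -7007080/57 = -122931.23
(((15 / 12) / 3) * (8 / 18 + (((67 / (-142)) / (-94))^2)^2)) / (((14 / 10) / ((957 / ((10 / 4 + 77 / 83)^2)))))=6976083341484204781265575 / 647485242141372608671488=10.77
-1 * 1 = -1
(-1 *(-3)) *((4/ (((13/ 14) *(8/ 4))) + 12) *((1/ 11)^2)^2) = 552/ 190333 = 0.00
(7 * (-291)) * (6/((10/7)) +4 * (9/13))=-922761/65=-14196.32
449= 449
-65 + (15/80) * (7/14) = -2077/32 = -64.91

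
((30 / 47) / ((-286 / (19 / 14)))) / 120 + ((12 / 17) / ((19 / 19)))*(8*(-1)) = -72264515 / 12796784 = -5.65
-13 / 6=-2.17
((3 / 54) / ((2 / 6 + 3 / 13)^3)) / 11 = 6591 / 234256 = 0.03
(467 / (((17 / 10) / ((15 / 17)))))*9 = 630450 / 289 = 2181.49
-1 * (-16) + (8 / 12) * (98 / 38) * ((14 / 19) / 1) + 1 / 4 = 75883 / 4332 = 17.52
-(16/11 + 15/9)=-103/33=-3.12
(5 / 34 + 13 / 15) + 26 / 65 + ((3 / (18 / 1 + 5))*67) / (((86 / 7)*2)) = 1784923 / 1008780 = 1.77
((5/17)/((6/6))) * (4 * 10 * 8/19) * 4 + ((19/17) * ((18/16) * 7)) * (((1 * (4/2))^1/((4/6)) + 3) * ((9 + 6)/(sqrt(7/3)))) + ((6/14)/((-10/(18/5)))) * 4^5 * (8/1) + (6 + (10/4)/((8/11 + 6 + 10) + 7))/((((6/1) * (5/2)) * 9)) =-991088327573/796663350 + 7695 * sqrt(21)/68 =-725.48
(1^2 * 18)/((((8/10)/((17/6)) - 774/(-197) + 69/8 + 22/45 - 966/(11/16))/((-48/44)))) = 0.01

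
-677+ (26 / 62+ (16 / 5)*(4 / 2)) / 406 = -6086079 / 8990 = -676.98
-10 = -10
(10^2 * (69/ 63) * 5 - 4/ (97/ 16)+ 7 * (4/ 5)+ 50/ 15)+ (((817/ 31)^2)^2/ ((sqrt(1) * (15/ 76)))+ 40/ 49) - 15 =32195551183318393/ 13168485939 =2444893.92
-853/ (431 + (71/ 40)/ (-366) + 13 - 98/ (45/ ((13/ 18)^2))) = -3034564560/ 1575480499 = -1.93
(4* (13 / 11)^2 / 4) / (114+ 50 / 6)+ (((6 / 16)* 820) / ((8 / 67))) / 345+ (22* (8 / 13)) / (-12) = 4045693451 / 637329264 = 6.35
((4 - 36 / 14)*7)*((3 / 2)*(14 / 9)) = 70 / 3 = 23.33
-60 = -60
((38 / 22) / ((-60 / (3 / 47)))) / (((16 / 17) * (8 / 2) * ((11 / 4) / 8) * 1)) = -323 / 227480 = -0.00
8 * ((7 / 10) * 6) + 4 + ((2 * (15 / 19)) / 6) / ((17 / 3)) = 60799 / 1615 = 37.65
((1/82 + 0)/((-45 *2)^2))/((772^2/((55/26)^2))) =121/10703853568512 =0.00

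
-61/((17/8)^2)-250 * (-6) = 1486.49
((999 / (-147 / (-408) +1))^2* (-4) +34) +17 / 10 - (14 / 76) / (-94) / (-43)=-8283961188001 / 3839900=-2157337.74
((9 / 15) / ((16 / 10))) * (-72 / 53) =-27 / 53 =-0.51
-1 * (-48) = 48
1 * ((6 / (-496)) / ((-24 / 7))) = 0.00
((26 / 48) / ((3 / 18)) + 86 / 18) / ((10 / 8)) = 289 / 45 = 6.42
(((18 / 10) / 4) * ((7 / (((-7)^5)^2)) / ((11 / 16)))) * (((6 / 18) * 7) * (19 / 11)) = 228 / 3487704605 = 0.00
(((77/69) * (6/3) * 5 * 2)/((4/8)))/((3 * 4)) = 770/207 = 3.72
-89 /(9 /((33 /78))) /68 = -979 /15912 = -0.06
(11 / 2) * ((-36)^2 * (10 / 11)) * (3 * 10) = 194400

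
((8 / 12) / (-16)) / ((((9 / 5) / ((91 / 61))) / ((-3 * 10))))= 2275 / 2196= 1.04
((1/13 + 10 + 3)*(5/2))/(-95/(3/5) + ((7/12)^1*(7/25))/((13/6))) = -63750/308603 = -0.21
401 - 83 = 318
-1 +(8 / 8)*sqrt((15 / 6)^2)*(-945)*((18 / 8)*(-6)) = 31892.75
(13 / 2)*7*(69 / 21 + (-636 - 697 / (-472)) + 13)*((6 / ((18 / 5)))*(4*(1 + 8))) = -398318115 / 236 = -1687788.62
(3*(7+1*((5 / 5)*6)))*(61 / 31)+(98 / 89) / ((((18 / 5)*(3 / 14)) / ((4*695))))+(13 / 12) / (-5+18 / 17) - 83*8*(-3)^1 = 120515236073 / 19964124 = 6036.59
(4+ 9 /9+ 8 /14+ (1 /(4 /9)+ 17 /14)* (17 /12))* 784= 24647 /3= 8215.67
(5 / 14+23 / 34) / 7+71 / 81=69106 / 67473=1.02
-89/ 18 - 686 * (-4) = 49303/ 18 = 2739.06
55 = 55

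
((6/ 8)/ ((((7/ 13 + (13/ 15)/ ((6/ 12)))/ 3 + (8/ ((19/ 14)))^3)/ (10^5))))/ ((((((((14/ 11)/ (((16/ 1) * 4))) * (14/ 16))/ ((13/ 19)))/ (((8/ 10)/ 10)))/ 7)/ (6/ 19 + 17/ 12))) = 13916.88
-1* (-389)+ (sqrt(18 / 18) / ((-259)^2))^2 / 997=1745194420954314 / 4486360979317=389.00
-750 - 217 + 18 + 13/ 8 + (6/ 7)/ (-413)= -21910937/ 23128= -947.38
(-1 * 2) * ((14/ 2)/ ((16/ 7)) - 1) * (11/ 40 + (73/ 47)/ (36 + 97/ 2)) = -3076029/ 2541760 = -1.21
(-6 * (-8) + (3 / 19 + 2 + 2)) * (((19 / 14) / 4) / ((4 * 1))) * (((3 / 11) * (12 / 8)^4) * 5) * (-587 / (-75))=47119077 / 197120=239.04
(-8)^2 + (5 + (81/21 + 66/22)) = 531/7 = 75.86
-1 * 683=-683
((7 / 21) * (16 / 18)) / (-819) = -8 / 22113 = -0.00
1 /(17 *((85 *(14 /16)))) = 8 /10115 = 0.00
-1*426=-426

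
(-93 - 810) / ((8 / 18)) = -8127 / 4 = -2031.75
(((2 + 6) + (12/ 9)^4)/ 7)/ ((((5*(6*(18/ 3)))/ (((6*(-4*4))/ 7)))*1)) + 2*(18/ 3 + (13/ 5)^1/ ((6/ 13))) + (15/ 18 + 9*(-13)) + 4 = -10599787/ 119070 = -89.02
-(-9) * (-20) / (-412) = 45 / 103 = 0.44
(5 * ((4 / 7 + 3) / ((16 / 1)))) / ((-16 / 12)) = -375 / 448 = -0.84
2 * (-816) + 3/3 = -1631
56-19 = 37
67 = 67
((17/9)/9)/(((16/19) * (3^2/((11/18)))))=3553/209952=0.02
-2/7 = -0.29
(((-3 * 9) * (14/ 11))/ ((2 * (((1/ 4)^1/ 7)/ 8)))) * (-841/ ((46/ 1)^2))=8901144/ 5819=1529.67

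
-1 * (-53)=53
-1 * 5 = -5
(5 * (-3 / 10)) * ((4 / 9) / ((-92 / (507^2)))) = 85683 / 46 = 1862.67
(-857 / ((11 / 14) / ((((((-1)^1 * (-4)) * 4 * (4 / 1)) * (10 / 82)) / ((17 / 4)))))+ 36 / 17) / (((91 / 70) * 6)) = -256.53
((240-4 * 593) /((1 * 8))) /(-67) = 3.98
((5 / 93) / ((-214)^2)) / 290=1 / 247023624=0.00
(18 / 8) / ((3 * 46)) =3 / 184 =0.02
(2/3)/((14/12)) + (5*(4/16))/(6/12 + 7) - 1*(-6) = 283/42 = 6.74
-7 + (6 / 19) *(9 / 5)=-611 / 95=-6.43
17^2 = 289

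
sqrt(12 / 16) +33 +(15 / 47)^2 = sqrt(3) / 2 +73122 / 2209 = 33.97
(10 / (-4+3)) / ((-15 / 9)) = 6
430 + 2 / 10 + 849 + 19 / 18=115223 / 90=1280.26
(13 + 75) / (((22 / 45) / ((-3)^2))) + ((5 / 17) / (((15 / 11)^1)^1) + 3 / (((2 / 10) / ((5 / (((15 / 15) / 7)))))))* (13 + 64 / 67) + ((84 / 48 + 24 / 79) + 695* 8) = 921716009 / 63516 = 14511.56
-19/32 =-0.59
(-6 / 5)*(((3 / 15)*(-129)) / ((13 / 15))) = 2322 / 65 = 35.72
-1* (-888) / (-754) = -444 / 377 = -1.18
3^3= 27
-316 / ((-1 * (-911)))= -316 / 911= -0.35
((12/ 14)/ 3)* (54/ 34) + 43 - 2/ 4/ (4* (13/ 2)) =268773/ 6188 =43.43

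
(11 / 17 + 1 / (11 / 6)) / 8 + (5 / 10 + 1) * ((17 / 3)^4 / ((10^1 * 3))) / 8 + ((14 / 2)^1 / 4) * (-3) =3256207 / 2423520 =1.34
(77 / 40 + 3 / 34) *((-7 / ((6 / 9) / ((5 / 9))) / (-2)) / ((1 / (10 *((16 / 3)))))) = 47915 / 153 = 313.17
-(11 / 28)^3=-1331 / 21952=-0.06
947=947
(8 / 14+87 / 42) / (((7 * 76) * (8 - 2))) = 37 / 44688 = 0.00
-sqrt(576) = -24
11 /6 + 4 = 35 /6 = 5.83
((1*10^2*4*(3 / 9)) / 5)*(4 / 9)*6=71.11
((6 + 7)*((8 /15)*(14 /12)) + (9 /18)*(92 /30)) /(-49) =-433 /2205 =-0.20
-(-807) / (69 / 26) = 6994 / 23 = 304.09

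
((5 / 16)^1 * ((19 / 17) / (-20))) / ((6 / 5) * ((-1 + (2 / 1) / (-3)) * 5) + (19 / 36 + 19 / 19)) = 0.00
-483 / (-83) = 483 / 83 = 5.82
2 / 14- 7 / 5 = -44 / 35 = -1.26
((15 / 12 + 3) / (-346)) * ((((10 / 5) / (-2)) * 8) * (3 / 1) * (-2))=-102 / 173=-0.59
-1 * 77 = -77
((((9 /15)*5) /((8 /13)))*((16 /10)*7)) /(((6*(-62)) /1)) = -0.15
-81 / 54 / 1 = -1.50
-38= -38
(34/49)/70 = 0.01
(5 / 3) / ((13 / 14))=70 / 39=1.79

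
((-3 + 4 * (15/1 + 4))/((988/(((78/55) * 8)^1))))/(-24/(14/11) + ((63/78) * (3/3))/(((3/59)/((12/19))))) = -0.09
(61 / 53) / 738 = 61 / 39114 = 0.00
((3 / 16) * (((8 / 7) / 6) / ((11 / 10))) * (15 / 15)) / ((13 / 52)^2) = 0.52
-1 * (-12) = 12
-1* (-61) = 61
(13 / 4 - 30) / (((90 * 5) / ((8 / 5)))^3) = -1712 / 1423828125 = -0.00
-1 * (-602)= 602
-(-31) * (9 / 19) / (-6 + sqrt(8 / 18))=-837 / 304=-2.75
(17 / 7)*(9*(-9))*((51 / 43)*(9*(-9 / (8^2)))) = 5688387 / 19264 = 295.29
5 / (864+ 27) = 5 / 891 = 0.01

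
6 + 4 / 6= 20 / 3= 6.67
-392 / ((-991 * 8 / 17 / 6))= 4998 / 991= 5.04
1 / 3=0.33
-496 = -496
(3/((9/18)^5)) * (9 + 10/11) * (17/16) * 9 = 100062/11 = 9096.55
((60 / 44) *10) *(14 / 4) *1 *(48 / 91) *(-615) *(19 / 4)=-10516500 / 143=-73541.96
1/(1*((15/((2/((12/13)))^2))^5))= 137858491849/45916502400000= 0.00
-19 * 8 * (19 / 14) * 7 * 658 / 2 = -475076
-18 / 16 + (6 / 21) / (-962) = -30311 / 26936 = -1.13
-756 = -756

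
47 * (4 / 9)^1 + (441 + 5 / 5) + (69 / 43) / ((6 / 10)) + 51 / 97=17496518 / 37539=466.09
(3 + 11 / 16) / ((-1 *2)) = -59 / 32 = -1.84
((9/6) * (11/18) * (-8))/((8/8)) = -22/3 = -7.33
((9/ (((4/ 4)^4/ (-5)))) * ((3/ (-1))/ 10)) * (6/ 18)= 9/ 2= 4.50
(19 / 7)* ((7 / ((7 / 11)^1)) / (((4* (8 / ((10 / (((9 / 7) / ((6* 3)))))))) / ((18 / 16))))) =9405 / 64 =146.95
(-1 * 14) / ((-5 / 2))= 28 / 5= 5.60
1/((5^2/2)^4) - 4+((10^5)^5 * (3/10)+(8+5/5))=1171875000000000000000001953141/390625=3000000000000000000000005.00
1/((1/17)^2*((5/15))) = 867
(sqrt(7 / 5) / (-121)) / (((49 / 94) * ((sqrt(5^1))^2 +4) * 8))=-47 * sqrt(35) / 1067220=-0.00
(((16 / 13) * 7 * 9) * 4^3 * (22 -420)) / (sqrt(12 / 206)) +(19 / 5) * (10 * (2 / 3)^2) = 152 / 9 -4279296 * sqrt(618) / 13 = -8183184.00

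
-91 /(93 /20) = -1820 /93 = -19.57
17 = 17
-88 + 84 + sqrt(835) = 24.90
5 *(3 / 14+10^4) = 700015 / 14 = 50001.07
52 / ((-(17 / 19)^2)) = -18772 / 289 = -64.96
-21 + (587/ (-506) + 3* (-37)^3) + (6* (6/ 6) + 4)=-76897407/ 506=-151971.16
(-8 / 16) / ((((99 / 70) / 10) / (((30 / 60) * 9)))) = -15.91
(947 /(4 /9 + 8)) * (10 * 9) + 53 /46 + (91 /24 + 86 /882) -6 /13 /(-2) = 202395832993 /20042568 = 10098.30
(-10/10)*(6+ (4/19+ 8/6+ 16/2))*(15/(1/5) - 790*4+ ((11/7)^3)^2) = 106667195048/2235331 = 47718.75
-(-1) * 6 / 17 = 0.35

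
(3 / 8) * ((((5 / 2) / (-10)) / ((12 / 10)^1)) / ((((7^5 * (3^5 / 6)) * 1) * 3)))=-5 / 130691232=-0.00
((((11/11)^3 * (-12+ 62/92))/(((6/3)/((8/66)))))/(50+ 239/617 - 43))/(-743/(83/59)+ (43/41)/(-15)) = 5469590855/31093404190376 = 0.00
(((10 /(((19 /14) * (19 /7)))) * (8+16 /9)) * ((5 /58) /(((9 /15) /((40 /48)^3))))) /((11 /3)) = 1531250 /2543967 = 0.60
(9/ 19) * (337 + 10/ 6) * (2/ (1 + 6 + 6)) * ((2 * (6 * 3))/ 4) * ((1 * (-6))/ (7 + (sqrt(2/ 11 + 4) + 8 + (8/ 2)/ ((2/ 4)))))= -53.21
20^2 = 400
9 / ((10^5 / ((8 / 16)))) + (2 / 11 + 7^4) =5282600099 / 2200000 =2401.18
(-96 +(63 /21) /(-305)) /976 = -29283 /297680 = -0.10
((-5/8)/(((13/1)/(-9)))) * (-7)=-315/104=-3.03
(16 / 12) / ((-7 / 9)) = -12 / 7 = -1.71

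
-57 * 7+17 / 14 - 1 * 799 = -16755 / 14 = -1196.79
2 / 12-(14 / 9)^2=-365 / 162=-2.25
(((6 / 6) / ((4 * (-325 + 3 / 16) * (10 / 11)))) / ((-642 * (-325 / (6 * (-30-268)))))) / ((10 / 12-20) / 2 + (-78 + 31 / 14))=-550704 / 6479919077125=-0.00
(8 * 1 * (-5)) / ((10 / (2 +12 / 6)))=-16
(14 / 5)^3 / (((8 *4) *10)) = 343 / 5000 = 0.07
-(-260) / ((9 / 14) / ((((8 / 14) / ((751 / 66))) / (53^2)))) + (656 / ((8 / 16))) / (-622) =-4137380752 / 1968218547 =-2.10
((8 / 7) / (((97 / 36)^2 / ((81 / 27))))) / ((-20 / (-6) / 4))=186624 / 329315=0.57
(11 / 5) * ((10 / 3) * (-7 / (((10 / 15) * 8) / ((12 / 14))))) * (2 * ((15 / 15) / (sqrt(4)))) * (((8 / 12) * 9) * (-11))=1089 / 2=544.50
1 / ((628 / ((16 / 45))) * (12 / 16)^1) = 16 / 21195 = 0.00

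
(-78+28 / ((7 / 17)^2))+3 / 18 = 3667 / 42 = 87.31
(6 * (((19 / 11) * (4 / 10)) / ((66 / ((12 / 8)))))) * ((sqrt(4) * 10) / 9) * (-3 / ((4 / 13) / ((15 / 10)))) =-741 / 242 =-3.06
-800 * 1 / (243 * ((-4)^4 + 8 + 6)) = -0.01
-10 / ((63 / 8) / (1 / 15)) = -16 / 189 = -0.08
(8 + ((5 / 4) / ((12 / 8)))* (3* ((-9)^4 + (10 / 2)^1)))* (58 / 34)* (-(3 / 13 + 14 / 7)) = -62496.57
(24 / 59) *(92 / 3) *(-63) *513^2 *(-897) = 10945750312224 / 59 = 185521191732.61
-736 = -736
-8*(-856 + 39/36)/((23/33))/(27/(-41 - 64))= -7899430/207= -38161.50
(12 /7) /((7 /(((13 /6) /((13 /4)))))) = 8 /49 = 0.16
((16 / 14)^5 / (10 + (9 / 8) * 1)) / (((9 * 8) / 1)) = 32768 / 13462407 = 0.00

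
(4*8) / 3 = 10.67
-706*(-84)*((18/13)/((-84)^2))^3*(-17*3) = -54009/2363198656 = -0.00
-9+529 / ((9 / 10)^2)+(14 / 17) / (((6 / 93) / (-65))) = -255598 / 1377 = -185.62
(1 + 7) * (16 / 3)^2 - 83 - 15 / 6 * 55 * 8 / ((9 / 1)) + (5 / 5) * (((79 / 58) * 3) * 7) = 50.94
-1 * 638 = -638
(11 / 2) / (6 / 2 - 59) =-11 / 112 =-0.10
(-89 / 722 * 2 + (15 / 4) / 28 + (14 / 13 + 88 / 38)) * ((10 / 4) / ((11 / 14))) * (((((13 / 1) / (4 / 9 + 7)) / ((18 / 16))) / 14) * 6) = 25861125 / 3724798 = 6.94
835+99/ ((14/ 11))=12779/ 14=912.79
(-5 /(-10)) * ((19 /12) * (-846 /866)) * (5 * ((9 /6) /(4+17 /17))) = -8037 /6928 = -1.16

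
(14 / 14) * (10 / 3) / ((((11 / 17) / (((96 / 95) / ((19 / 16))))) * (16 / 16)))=17408 / 3971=4.38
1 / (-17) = -1 / 17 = -0.06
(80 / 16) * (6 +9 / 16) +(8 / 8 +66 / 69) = 12795 / 368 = 34.77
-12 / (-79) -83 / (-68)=7373 / 5372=1.37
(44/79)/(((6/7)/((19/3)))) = 2926/711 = 4.12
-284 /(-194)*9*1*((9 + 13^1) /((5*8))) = 7029 /970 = 7.25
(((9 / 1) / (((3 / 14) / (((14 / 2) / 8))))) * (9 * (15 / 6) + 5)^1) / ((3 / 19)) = 51205 / 8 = 6400.62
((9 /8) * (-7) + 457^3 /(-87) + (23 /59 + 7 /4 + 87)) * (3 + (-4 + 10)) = -135138682911 /13688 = -9872785.13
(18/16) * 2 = 9/4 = 2.25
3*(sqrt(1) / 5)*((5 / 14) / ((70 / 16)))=12 / 245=0.05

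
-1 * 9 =-9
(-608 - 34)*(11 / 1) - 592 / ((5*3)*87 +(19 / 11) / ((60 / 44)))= -69190854 / 9797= -7062.45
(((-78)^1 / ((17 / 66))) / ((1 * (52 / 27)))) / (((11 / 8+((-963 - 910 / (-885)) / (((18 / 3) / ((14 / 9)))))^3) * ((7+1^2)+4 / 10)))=176817850245180 / 146536259323284811043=0.00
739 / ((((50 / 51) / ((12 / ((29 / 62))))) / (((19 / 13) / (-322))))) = -133192926 / 1517425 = -87.78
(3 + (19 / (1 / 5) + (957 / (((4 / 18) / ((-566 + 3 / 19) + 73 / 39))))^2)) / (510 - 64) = 13225939374.55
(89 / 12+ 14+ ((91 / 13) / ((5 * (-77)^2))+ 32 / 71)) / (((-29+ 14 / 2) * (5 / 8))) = -78903137 / 49613025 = -1.59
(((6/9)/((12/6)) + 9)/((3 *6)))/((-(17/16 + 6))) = -224/3051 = -0.07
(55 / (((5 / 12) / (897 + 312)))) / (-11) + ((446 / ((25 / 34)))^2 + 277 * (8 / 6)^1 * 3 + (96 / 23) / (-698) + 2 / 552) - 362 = 21320897863429 / 60202500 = 354153.03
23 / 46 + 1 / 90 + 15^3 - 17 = 151133 / 45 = 3358.51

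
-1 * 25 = -25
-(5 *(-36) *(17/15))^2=-41616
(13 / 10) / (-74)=-0.02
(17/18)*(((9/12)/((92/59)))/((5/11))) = 11033/11040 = 1.00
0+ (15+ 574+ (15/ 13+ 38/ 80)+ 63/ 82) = 12608587/ 21320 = 591.40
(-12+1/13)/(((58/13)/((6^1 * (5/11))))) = -2325/319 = -7.29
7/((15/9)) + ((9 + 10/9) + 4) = 18.31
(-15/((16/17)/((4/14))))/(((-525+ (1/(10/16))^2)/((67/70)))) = 85425/10239824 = 0.01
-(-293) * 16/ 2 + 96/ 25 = 58696/ 25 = 2347.84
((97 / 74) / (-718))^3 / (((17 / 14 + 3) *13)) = -0.00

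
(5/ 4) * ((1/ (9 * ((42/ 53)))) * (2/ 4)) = 265/ 3024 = 0.09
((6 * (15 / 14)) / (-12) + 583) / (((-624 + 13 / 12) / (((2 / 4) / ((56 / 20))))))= -48927 / 293020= -0.17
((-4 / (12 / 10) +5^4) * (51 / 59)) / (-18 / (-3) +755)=31705 / 44899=0.71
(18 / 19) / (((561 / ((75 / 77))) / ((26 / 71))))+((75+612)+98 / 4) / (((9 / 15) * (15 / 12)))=55281453446 / 58272753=948.67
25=25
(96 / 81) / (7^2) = 32 / 1323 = 0.02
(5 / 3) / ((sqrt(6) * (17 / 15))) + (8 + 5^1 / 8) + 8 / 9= 25 * sqrt(6) / 102 + 685 / 72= 10.11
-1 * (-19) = 19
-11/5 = -2.20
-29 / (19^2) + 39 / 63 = 0.54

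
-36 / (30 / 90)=-108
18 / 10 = 9 / 5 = 1.80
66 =66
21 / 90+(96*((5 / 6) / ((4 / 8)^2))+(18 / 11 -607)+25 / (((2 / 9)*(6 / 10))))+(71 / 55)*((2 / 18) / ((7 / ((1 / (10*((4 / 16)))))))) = -1691303 / 17325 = -97.62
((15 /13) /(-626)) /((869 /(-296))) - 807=-2853518307 /3535961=-807.00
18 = 18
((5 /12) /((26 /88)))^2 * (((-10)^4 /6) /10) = 1512500 /4563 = 331.47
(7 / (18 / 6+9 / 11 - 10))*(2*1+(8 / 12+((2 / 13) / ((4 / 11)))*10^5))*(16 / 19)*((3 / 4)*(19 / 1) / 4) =-31764502 / 221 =-143730.78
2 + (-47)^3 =-103821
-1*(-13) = 13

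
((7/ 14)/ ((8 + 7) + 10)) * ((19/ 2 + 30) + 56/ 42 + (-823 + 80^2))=33707/ 300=112.36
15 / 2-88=-161 / 2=-80.50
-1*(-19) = 19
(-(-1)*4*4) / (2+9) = 1.45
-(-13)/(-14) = -13/14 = -0.93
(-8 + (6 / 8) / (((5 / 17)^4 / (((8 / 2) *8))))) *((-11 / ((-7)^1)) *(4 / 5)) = 87978176 / 21875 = 4021.86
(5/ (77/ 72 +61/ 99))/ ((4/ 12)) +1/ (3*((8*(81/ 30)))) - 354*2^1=-20158835/ 28836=-699.09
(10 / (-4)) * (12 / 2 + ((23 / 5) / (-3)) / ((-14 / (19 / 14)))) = -18077 / 1176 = -15.37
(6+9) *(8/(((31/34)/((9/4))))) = 9180/31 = 296.13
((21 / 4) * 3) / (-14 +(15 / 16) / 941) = -237132 / 210769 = -1.13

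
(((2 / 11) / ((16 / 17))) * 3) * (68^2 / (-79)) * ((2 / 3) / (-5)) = 19652 / 4345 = 4.52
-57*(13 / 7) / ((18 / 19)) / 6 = -18.62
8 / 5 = 1.60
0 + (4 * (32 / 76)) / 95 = 32 / 1805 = 0.02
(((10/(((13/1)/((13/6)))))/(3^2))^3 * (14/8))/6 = 875/472392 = 0.00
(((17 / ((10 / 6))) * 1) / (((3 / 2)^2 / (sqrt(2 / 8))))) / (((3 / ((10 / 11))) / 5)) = 340 / 99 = 3.43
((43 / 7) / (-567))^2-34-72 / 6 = -46.00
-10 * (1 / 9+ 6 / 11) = -650 / 99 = -6.57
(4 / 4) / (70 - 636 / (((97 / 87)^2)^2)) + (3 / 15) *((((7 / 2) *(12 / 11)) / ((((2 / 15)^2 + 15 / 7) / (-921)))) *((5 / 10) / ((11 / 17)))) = -284722388082053303 / 1131945408257158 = -251.53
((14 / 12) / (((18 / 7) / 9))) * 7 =343 / 12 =28.58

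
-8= -8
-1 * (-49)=49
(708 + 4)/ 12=178/ 3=59.33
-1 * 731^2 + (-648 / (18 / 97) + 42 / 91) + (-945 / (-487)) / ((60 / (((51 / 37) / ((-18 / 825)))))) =-1007926577441 / 1873976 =-537854.58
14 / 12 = 7 / 6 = 1.17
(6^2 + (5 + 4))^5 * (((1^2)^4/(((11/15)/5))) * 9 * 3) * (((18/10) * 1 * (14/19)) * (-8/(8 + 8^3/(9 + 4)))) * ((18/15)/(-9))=2331697387500/2299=1014222439.10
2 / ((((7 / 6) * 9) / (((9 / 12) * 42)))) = 6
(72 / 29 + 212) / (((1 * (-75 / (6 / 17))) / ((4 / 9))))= -9952 / 22185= -0.45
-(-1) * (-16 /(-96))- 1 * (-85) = 511 /6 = 85.17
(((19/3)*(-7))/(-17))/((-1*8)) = -133/408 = -0.33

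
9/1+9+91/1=109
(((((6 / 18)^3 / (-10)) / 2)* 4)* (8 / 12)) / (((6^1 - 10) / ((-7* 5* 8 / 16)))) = -7 / 324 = -0.02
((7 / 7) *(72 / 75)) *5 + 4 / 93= 2252 / 465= 4.84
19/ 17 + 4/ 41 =847/ 697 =1.22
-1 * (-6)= 6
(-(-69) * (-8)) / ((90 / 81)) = -2484 / 5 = -496.80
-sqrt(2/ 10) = -sqrt(5)/ 5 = -0.45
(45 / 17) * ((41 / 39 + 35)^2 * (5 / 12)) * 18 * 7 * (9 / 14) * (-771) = -257198718825 / 2873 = -89522700.60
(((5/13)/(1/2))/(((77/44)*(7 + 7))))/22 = 10/7007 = 0.00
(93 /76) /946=93 /71896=0.00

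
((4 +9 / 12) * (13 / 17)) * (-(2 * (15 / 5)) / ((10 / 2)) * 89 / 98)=-65949 / 16660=-3.96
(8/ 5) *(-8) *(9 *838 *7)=-3378816/ 5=-675763.20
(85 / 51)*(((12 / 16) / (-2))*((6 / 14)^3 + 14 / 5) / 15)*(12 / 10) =-4937 / 34300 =-0.14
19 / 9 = 2.11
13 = 13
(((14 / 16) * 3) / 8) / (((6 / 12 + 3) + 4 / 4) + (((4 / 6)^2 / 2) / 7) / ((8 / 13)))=1323 / 18352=0.07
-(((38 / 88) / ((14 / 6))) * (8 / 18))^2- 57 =-3041938 / 53361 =-57.01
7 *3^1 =21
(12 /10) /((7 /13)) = 78 /35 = 2.23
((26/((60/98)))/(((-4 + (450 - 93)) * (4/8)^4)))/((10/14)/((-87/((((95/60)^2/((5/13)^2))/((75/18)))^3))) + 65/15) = 21485520000000000/42203689378171051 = 0.51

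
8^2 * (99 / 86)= 3168 / 43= 73.67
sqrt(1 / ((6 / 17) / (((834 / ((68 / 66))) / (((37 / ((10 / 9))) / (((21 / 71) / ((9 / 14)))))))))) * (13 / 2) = 91 * sqrt(40166830) / 15762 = 36.59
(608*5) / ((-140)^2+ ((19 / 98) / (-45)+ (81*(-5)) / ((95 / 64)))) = 254721600 / 1619422199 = 0.16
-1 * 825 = -825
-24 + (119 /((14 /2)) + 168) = 161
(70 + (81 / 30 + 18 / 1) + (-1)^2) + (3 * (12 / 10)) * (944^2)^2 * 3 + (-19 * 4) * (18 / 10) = 85765324013117 / 10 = 8576532401311.70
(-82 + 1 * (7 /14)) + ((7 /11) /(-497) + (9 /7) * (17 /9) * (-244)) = -7370311 /10934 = -674.07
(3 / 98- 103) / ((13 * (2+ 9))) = -10091 / 14014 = -0.72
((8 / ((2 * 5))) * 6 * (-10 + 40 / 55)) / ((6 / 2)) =-14.84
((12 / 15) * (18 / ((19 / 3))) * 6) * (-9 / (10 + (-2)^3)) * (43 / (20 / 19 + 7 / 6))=-1504656 / 1265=-1189.45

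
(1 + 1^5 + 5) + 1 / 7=50 / 7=7.14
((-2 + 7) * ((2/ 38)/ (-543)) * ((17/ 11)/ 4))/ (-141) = 85/ 64006668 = 0.00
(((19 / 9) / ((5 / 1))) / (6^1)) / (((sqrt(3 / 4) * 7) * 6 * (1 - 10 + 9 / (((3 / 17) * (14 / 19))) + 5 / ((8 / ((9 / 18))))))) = 152 * sqrt(3) / 8236485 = 0.00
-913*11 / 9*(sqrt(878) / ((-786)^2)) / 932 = -10043*sqrt(878) / 5182072848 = -0.00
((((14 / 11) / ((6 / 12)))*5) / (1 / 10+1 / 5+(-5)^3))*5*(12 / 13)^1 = -84000 / 178321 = -0.47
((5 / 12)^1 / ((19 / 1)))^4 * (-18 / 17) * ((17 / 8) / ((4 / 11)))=-0.00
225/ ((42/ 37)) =2775/ 14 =198.21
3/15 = 0.20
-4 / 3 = -1.33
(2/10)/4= 1/20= 0.05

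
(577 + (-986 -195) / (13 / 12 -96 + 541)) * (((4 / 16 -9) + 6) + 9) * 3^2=691764525 / 21412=32307.33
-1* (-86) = 86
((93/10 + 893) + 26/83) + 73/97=72729983/80510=903.37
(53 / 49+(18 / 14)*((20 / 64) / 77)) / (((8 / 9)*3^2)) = 1339 / 9856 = 0.14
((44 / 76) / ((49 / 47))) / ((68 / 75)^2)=2908125 / 4304944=0.68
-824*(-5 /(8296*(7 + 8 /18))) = 4635 /69479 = 0.07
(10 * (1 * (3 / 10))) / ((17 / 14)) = 42 / 17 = 2.47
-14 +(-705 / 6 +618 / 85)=-21119 / 170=-124.23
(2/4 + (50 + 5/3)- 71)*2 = -113/3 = -37.67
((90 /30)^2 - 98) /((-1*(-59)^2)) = 89 /3481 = 0.03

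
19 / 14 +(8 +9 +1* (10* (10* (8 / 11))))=14027 / 154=91.08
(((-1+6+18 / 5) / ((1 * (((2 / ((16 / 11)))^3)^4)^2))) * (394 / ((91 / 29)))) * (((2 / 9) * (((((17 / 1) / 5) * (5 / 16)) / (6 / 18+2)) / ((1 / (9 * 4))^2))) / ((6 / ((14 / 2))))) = 354988099311473897106711773184 / 4481628367492463048093887655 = 79.21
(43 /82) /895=43 /73390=0.00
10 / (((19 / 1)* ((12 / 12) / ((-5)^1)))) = -2.63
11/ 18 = 0.61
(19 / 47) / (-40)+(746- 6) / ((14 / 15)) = 10433867 / 13160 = 792.85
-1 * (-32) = 32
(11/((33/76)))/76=1/3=0.33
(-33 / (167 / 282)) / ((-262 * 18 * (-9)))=-0.00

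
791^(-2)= 0.00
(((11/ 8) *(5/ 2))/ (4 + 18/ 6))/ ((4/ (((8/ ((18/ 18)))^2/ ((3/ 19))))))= 1045/ 21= 49.76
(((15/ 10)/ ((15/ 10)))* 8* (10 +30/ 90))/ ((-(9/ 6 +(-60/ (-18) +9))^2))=-2976/ 6889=-0.43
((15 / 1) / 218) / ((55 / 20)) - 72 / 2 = -35.97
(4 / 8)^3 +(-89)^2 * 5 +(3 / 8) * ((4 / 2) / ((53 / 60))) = 16792933 / 424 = 39605.97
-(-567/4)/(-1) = -567/4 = -141.75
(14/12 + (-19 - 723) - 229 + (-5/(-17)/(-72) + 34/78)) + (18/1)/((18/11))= -15250085/15912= -958.40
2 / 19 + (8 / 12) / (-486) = 0.10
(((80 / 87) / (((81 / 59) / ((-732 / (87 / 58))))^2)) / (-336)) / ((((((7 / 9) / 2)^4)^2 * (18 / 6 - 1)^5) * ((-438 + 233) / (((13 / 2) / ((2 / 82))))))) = 31424945939712 / 1170254603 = 26853.08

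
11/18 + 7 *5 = 641/18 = 35.61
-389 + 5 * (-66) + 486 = -233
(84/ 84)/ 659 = 1/ 659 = 0.00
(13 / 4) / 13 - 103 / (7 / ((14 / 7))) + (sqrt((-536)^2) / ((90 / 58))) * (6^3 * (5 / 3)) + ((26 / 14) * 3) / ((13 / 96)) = 3482191 / 28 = 124363.96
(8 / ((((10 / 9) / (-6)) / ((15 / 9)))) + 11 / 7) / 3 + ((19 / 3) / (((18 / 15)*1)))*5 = 2.91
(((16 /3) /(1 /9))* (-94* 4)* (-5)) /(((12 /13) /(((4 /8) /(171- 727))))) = -12220 /139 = -87.91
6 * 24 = 144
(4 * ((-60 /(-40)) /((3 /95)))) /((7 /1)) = 190 /7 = 27.14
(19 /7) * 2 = 38 /7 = 5.43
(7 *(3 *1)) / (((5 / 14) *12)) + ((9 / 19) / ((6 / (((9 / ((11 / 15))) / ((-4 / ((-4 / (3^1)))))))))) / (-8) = 81253 / 16720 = 4.86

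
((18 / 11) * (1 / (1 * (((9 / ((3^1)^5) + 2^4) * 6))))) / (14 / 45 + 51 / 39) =0.01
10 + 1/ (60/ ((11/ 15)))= 9011/ 900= 10.01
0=0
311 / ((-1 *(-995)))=311 / 995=0.31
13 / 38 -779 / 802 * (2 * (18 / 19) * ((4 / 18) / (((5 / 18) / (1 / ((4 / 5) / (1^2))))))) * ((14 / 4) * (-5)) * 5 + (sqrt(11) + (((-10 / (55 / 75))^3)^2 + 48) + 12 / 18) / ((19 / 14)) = 14 * sqrt(11) / 19 + 383697785739010597 / 80985139554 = 4737881.37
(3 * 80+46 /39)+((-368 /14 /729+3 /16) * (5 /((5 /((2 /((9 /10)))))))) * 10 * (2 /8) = 242.02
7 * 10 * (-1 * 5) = -350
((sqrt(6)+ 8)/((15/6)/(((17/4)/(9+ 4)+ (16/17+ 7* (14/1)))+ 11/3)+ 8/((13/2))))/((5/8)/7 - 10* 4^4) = -113560928/45606529635 - 14195116* sqrt(6)/45606529635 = -0.00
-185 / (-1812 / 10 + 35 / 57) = 1425 / 1391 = 1.02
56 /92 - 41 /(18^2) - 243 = -242.52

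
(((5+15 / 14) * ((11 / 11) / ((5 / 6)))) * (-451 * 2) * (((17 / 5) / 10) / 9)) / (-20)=130339 / 10500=12.41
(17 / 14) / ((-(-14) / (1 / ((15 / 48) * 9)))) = 68 / 2205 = 0.03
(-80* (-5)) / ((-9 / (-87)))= 11600 / 3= 3866.67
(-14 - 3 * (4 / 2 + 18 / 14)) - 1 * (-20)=-3.86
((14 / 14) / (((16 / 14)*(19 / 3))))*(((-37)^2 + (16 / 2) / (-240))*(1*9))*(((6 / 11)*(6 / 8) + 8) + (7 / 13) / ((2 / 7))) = 238035924 / 13585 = 17521.97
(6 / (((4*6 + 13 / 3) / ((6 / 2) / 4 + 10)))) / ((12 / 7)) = 903 / 680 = 1.33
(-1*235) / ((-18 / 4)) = 470 / 9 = 52.22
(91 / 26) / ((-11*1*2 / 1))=-7 / 44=-0.16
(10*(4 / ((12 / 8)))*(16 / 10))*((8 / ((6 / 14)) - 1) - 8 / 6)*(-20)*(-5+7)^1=-250880 / 9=-27875.56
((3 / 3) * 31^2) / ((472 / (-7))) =-6727 / 472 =-14.25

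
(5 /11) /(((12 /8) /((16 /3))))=160 /99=1.62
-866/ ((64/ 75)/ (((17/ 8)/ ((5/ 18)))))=-993735/ 128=-7763.55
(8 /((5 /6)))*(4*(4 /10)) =384 /25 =15.36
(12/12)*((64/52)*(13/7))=16/7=2.29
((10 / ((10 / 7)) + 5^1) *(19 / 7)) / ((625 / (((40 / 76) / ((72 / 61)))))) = 61 / 2625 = 0.02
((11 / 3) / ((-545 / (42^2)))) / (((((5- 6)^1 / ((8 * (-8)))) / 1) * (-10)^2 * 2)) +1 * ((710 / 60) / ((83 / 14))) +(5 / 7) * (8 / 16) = -68613709 / 47496750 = -1.44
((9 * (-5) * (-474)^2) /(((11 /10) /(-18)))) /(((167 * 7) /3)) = 5459626800 /12859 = 424576.31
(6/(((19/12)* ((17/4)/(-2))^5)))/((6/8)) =-0.12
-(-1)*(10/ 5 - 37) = -35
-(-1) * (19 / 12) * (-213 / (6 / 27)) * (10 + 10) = -30352.50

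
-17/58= -0.29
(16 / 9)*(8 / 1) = 14.22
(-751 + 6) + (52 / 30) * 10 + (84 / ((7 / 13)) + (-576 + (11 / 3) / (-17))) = -19514 / 17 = -1147.88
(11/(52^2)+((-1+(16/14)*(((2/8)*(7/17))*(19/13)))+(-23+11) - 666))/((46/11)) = -343245991/2114528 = -162.33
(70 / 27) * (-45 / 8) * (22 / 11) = -175 / 6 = -29.17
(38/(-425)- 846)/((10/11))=-1977734/2125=-930.70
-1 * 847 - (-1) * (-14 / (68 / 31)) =-29015 / 34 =-853.38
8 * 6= 48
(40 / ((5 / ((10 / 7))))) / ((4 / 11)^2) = 605 / 7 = 86.43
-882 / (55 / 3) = -2646 / 55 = -48.11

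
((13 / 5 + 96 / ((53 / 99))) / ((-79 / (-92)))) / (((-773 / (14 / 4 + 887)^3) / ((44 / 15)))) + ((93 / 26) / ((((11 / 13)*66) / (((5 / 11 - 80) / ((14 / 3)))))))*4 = -366841493342754352193 / 646177407150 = -567710181.88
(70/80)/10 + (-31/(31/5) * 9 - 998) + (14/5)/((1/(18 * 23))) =9303/80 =116.29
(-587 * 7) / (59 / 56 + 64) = -230104 / 3643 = -63.16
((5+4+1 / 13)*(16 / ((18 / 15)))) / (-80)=-1.51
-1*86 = -86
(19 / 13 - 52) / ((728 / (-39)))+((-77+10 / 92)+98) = 398777 / 16744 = 23.82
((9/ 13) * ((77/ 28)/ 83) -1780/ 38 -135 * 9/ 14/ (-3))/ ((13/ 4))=-10269703/ 1865591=-5.50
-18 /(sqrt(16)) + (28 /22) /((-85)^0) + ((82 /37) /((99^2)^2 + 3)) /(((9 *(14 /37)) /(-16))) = -107418655781 /33284652786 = -3.23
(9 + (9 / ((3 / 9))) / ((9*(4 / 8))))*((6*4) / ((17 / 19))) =6840 / 17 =402.35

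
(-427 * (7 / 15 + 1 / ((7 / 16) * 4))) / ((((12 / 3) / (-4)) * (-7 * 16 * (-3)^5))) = 6649 / 408240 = 0.02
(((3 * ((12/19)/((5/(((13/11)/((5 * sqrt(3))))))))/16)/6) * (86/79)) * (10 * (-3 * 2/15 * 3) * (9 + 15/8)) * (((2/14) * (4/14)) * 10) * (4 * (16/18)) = -259376 * sqrt(3)/4045195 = -0.11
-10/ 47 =-0.21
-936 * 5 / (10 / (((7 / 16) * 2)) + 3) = -32760 / 101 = -324.36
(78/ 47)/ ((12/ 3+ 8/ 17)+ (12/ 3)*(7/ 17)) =51/ 188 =0.27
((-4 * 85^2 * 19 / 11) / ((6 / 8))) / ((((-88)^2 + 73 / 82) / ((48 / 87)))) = -2881676800 / 607772517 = -4.74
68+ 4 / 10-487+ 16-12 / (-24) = -4021 / 10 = -402.10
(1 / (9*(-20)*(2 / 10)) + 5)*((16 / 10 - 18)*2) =-7339 / 45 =-163.09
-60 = -60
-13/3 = -4.33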